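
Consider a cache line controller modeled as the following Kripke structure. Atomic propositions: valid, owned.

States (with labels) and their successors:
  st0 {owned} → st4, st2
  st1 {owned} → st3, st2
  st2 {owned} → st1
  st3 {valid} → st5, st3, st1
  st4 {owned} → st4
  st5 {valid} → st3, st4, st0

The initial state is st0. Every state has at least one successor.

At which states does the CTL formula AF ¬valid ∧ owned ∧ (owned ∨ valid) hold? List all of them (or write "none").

States satisfying ¬valid: {st0, st1, st2, st4}.
States satisfying AF ¬valid: {st0, st1, st2, st4}.
States satisfying owned ∨ valid: {st0, st1, st2, st3, st4, st5}.
States satisfying owned ∧ (owned ∨ valid): {st0, st1, st2, st4}.
States satisfying AF ¬valid ∧ owned ∧ (owned ∨ valid): {st0, st1, st2, st4}.

{st0, st1, st2, st4}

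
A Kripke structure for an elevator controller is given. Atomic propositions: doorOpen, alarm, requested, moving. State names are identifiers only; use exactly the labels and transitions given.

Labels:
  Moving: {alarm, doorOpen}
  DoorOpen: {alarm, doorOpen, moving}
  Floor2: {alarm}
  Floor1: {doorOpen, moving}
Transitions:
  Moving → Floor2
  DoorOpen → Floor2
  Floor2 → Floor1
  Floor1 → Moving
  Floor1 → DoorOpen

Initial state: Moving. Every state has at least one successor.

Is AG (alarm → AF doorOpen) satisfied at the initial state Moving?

States satisfying alarm → AF doorOpen: {Moving, DoorOpen, Floor2, Floor1}.
States satisfying AG (alarm → AF doorOpen): {Moving, DoorOpen, Floor2, Floor1}.
Every state reachable from Moving satisfies alarm → AF doorOpen.
Moving ∈ Sat(AG (alarm → AF doorOpen)).

Yes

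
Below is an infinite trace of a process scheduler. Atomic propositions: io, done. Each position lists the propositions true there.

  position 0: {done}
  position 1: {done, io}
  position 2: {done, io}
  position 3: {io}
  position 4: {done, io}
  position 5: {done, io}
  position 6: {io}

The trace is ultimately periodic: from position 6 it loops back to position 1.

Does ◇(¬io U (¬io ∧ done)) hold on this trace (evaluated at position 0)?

¬io U (¬io ∧ done) holds at position 0, which is reachable from 0, so ◇(¬io U (¬io ∧ done)) holds.

Satisfied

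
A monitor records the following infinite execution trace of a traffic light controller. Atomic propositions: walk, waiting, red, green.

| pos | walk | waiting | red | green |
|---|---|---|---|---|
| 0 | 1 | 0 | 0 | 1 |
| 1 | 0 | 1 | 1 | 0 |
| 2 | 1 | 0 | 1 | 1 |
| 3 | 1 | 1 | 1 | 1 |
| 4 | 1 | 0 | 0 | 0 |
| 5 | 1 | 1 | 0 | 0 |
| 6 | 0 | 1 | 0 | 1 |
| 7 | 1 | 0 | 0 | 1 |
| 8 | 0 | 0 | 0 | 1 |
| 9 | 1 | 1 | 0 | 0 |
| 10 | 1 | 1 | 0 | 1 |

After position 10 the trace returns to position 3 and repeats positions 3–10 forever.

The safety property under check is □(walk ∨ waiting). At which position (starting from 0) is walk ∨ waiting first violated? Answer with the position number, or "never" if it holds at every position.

8

Check walk ∨ waiting at each position in order: 0 ✓, 1 ✓, 2 ✓, 3 ✓, 4 ✓, 5 ✓, 6 ✓, 7 ✓.
At position 8 the labels are {green}, so walk ∨ waiting is false there. This is the first violation.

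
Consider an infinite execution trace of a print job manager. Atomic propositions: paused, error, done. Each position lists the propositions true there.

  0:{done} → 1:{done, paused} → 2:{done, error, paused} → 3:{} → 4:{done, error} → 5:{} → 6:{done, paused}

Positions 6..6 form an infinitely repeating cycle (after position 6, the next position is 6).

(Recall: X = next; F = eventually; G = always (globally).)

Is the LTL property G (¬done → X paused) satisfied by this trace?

Violated

¬done → X paused must hold at every position from 0 onward. It fails at position 3, so G (¬done → X paused) is false.
Positions where ¬done holds: 3, 5.
Check X paused at each: 3→fails, 5→ok.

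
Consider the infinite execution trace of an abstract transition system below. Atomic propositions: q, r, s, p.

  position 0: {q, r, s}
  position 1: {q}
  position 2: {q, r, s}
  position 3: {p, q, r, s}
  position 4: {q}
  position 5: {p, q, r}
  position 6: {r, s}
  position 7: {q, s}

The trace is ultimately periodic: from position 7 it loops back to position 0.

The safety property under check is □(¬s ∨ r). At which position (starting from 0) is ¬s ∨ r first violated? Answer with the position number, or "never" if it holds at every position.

7

Check ¬s ∨ r at each position in order: 0 ✓, 1 ✓, 2 ✓, 3 ✓, 4 ✓, 5 ✓, 6 ✓.
At position 7 the labels are {q, s}, so ¬s ∨ r is false there. This is the first violation.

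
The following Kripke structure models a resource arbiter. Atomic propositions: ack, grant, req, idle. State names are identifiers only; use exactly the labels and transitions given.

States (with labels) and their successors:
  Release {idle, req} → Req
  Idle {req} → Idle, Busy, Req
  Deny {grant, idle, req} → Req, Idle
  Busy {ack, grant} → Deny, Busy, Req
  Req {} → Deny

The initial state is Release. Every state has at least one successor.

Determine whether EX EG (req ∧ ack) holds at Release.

Does not hold

States satisfying EG (req ∧ ack): ∅.
States satisfying EX EG (req ∧ ack): ∅.
No suitable path/successor from Release witnesses the formula.
Release ∉ Sat(EX EG (req ∧ ack)).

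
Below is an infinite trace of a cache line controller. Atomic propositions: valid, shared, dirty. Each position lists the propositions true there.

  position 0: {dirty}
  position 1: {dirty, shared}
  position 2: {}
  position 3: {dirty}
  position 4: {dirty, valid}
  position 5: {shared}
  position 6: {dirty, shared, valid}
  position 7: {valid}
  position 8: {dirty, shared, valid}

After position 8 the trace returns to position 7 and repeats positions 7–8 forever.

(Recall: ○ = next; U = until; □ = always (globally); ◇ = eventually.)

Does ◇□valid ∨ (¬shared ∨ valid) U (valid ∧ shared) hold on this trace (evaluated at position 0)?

□valid holds at position 6, which is reachable from 0, so ◇□valid holds.
Walking from position 0: at position 1, valid ∧ shared has not yet held and ¬shared ∨ valid fails, so (¬shared ∨ valid) U (valid ∧ shared) is false.
At position 0: ◇□valid is true; (¬shared ∨ valid) U (valid ∧ shared) is false; so ◇□valid ∨ (¬shared ∨ valid) U (valid ∧ shared) is true.

Yes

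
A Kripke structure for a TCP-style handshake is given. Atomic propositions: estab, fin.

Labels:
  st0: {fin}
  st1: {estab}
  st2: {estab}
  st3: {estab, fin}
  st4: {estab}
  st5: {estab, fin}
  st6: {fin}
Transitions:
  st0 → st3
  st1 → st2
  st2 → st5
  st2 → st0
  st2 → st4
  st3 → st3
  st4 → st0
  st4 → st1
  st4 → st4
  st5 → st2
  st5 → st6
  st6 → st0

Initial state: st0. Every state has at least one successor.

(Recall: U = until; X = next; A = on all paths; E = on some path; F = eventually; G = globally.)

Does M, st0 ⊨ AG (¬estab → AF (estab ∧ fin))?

Holds

States satisfying ¬estab → AF (estab ∧ fin): {st0, st1, st2, st3, st4, st5, st6}.
States satisfying AG (¬estab → AF (estab ∧ fin)): {st0, st1, st2, st3, st4, st5, st6}.
Every state reachable from st0 satisfies ¬estab → AF (estab ∧ fin).
st0 ∈ Sat(AG (¬estab → AF (estab ∧ fin))).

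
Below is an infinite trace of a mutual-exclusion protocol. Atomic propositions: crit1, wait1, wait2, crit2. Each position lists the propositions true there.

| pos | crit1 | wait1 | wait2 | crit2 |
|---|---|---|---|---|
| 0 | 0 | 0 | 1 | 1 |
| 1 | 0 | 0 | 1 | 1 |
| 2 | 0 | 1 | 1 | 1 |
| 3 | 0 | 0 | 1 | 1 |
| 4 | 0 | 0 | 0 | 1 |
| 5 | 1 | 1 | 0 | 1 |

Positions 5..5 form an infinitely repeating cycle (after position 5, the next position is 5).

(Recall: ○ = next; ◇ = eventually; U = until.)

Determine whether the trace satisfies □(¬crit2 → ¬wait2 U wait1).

¬crit2 → ¬wait2 U wait1 holds at every position 0..5, and those are all positions ever visited, so □(¬crit2 → ¬wait2 U wait1) holds.

Holds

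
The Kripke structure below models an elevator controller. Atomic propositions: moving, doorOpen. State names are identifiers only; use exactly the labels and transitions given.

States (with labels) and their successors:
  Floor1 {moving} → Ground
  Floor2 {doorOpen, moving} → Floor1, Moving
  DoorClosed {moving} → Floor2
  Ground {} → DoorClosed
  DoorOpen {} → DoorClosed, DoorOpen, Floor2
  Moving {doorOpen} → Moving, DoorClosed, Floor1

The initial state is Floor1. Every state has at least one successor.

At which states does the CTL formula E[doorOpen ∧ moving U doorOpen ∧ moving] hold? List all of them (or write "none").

{Floor2}

States satisfying doorOpen ∧ moving: {Floor2}.
States satisfying E[doorOpen ∧ moving U doorOpen ∧ moving]: {Floor2}.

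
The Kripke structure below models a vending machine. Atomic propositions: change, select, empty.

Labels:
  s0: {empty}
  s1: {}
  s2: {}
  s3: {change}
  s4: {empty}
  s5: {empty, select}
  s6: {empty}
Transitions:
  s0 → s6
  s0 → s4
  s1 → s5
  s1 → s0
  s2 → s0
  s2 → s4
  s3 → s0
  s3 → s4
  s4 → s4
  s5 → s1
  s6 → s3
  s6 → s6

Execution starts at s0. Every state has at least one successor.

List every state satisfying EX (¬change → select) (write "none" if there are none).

States satisfying ¬change → select: {s3, s5}.
States satisfying EX (¬change → select): {s1, s6}.

{s1, s6}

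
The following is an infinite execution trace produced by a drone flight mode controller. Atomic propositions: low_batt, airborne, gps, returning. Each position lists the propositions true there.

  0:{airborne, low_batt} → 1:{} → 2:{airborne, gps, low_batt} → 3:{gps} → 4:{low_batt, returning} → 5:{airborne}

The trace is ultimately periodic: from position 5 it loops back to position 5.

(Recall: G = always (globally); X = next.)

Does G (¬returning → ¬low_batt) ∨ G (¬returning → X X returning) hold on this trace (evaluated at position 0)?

¬returning → ¬low_batt must hold at every position from 0 onward. It fails at position 0, so G (¬returning → ¬low_batt) is false.
Positions where ¬returning holds: 0, 1, 2, 3, 5.
Check ¬low_batt at each: 0→fails, 1→ok, 2→fails, 3→ok, 5→ok.
¬returning → X X returning must hold at every position from 0 onward. It fails at position 0, so G (¬returning → X X returning) is false.
Positions where ¬returning holds: 0, 1, 2, 3, 5.
Check X X returning at each: 0→fails, 1→fails, 2→ok, 3→fails, 5→fails.
At position 0: G (¬returning → ¬low_batt) is false; G (¬returning → X X returning) is false; so G (¬returning → ¬low_batt) ∨ G (¬returning → X X returning) is false.

Does not hold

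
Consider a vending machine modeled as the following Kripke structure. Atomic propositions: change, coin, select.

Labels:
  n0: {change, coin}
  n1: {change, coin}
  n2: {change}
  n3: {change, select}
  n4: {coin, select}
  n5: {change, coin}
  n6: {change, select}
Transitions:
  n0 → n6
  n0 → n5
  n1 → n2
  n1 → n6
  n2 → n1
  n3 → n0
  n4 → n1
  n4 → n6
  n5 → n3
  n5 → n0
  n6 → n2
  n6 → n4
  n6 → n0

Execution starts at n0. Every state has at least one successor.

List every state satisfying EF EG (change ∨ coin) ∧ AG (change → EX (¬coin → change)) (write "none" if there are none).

{n0, n1, n2, n3, n4, n5, n6}

States satisfying EG (change ∨ coin): {n0, n1, n2, n3, n4, n5, n6}.
States satisfying EF EG (change ∨ coin): {n0, n1, n2, n3, n4, n5, n6}.
States satisfying change → EX (¬coin → change): {n0, n1, n2, n3, n4, n5, n6}.
States satisfying AG (change → EX (¬coin → change)): {n0, n1, n2, n3, n4, n5, n6}.
States satisfying EF EG (change ∨ coin) ∧ AG (change → EX (¬coin → change)): {n0, n1, n2, n3, n4, n5, n6}.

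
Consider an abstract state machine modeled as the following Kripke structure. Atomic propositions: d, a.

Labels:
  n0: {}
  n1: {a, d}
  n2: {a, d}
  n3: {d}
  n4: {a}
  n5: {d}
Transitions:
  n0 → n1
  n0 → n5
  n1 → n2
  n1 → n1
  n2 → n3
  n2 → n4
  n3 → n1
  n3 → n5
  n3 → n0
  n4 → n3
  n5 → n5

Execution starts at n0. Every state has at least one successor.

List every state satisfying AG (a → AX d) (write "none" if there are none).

{n5}

States satisfying a → AX d: {n0, n1, n3, n4, n5}.
States satisfying AG (a → AX d): {n5}.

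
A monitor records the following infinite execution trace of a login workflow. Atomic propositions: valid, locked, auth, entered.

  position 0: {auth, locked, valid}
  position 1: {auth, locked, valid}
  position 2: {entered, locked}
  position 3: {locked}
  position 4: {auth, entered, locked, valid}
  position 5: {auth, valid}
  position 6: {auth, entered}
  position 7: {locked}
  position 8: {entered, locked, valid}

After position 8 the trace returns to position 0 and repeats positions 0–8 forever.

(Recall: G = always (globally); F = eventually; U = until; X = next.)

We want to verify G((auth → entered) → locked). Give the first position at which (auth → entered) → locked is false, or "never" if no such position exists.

6

Check (auth → entered) → locked at each position in order: 0 ✓, 1 ✓, 2 ✓, 3 ✓, 4 ✓, 5 ✓.
At position 6 the labels are {auth, entered}, so (auth → entered) → locked is false there. This is the first violation.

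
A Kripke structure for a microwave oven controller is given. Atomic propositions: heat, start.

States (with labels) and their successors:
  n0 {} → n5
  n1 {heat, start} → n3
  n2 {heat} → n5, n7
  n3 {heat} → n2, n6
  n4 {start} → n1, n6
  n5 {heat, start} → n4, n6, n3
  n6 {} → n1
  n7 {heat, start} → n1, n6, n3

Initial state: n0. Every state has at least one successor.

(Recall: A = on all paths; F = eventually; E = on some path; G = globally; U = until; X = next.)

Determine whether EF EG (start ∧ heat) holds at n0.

States satisfying EG (start ∧ heat): ∅.
States satisfying EF EG (start ∧ heat): ∅.
No suitable path/successor from n0 witnesses the formula.
n0 ∉ Sat(EF EG (start ∧ heat)).

No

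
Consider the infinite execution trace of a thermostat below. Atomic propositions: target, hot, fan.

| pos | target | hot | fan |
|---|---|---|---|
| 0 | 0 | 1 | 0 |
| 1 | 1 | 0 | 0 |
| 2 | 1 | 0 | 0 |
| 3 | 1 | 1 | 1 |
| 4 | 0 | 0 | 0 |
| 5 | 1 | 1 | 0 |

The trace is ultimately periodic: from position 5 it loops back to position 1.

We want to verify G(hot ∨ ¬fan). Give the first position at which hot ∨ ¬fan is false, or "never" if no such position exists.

never

hot ∨ ¬fan holds at every position 0..5, and those are all the positions the trace ever visits, so the invariant G(hot ∨ ¬fan) is never violated.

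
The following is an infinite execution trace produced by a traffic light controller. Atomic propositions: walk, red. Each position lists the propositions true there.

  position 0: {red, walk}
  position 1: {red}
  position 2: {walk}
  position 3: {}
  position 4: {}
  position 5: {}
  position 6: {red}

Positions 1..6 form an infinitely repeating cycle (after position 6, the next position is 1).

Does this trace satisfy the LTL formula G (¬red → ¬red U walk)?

¬red → ¬red U walk must hold at every position from 0 onward. It fails at position 3, so G (¬red → ¬red U walk) is false.
Positions where ¬red holds: 2, 3, 4, 5.
Check ¬red U walk at each: 2→ok, 3→fails, 4→fails, 5→fails.

Violated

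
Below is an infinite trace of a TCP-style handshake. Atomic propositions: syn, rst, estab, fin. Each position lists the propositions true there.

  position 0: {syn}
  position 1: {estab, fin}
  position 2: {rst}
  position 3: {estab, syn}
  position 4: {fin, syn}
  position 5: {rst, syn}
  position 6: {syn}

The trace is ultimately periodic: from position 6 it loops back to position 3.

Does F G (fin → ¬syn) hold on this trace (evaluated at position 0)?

Does not hold

G (fin → ¬syn) is false at every position 0..6, so it never becomes true and F G (fin → ¬syn) fails.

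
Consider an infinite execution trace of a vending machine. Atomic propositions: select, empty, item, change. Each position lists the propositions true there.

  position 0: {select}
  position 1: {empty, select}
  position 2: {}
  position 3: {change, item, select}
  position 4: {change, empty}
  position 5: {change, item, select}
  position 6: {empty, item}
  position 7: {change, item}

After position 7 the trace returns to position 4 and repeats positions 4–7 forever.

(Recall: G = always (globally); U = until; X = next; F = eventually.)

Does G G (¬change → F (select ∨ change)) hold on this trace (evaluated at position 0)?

Yes

G (¬change → F (select ∨ change)) holds at every position 0..7, and those are all positions ever visited, so G G (¬change → F (select ∨ change)) holds.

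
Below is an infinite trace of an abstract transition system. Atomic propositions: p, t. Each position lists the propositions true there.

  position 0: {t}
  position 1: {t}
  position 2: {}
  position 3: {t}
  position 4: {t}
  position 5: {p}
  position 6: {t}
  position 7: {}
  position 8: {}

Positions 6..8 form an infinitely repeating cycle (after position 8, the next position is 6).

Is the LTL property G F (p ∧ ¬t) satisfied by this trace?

F (p ∧ ¬t) must hold at every position from 0 onward. It fails at position 6, so G F (p ∧ ¬t) is false.

No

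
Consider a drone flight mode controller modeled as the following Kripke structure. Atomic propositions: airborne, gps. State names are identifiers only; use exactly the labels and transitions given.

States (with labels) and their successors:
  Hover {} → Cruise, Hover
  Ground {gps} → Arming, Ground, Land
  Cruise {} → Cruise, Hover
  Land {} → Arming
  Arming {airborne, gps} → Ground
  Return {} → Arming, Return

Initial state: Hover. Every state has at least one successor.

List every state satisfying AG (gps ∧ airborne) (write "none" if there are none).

none

States satisfying gps ∧ airborne: {Arming}.
States satisfying AG (gps ∧ airborne): ∅.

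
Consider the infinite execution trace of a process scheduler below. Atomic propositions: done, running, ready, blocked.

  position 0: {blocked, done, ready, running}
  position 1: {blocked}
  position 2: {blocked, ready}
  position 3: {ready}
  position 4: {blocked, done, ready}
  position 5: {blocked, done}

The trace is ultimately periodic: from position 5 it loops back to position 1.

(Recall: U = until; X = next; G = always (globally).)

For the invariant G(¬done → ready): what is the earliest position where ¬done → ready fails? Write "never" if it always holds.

1

Check ¬done → ready at each position in order: 0 ✓.
At position 1 the labels are {blocked}, so ¬done → ready is false there. This is the first violation.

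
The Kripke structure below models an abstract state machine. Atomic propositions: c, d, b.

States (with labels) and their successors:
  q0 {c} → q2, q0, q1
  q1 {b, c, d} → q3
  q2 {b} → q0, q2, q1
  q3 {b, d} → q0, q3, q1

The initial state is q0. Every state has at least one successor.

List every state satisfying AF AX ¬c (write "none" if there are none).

States satisfying AX ¬c: {q1}.
States satisfying AF AX ¬c: {q1}.

{q1}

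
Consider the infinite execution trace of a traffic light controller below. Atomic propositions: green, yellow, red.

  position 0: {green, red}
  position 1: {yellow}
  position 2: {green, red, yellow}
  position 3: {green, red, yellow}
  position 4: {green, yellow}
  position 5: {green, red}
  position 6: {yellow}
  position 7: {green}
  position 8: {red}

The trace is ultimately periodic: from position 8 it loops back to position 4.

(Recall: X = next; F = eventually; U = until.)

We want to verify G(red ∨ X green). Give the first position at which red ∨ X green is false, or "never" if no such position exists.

Check red ∨ X green at each position in order: 0 ✓, 1 ✓, 2 ✓, 3 ✓, 4 ✓, 5 ✓, 6 ✓.
At position 7 the labels are {green} and the next position 8 has {red}, so red ∨ X green is false there. This is the first violation.

7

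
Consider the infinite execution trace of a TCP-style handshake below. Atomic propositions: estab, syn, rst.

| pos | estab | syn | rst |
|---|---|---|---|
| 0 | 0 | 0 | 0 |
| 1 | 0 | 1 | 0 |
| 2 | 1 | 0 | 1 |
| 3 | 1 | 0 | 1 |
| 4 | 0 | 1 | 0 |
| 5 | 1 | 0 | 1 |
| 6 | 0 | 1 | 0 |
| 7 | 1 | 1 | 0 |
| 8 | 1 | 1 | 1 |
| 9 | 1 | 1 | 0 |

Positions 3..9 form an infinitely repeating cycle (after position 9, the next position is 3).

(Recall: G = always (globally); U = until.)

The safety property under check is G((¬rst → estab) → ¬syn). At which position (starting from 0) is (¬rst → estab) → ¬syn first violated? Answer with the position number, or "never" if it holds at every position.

7

Check (¬rst → estab) → ¬syn at each position in order: 0 ✓, 1 ✓, 2 ✓, 3 ✓, 4 ✓, 5 ✓, 6 ✓.
At position 7 the labels are {estab, syn}, so (¬rst → estab) → ¬syn is false there. This is the first violation.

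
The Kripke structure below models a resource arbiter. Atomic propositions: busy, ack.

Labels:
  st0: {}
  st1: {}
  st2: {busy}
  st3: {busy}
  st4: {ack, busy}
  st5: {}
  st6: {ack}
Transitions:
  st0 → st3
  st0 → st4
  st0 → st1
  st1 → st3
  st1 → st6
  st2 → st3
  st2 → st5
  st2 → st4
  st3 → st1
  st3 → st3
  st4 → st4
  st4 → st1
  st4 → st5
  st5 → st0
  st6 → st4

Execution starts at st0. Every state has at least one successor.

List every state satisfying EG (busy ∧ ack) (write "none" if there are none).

{st4}

States satisfying busy ∧ ack: {st4}.
States satisfying EG (busy ∧ ack): {st4}.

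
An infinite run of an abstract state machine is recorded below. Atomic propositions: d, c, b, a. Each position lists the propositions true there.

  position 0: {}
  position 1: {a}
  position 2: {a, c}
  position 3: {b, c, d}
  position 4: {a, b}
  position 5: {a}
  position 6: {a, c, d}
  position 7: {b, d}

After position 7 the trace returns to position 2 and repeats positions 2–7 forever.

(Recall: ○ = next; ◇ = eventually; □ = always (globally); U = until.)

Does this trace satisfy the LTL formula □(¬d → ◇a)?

Yes

¬d → ◇a holds at every position 0..7, and those are all positions ever visited, so □(¬d → ◇a) holds.
Positions where ¬d holds: 0, 1, 2, 4, 5.
Check ◇a at each: 0→ok, 1→ok, 2→ok, 4→ok, 5→ok.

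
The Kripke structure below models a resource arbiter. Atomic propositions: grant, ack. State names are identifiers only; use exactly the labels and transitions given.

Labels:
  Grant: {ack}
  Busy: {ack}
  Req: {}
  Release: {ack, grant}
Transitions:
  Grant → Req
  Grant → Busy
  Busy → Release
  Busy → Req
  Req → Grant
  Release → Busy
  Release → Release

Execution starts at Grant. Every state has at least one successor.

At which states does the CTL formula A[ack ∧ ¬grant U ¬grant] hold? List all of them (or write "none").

States satisfying ack ∧ ¬grant: {Grant, Busy}.
States satisfying ¬grant: {Grant, Busy, Req}.
States satisfying A[ack ∧ ¬grant U ¬grant]: {Grant, Busy, Req}.

{Grant, Busy, Req}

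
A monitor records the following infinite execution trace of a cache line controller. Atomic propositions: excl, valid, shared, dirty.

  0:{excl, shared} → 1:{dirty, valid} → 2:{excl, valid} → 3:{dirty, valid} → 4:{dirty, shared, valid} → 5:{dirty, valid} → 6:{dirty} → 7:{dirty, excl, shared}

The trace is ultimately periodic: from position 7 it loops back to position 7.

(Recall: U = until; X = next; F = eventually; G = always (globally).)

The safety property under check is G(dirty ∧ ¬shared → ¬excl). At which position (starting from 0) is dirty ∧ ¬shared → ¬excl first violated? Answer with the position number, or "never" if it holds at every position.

never

dirty ∧ ¬shared → ¬excl holds at every position 0..7, and those are all the positions the trace ever visits, so the invariant G(dirty ∧ ¬shared → ¬excl) is never violated.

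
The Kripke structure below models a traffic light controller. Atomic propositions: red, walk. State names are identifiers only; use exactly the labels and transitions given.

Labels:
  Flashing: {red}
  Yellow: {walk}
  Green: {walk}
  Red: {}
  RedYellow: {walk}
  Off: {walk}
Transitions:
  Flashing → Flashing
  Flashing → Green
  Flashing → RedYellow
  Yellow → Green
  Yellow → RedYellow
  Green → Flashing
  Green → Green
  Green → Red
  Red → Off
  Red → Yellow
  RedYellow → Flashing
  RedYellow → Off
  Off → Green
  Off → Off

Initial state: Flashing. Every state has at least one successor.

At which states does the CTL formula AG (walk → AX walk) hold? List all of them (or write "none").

States satisfying walk → AX walk: {Flashing, Yellow, Red, Off}.
States satisfying AG (walk → AX walk): ∅.

none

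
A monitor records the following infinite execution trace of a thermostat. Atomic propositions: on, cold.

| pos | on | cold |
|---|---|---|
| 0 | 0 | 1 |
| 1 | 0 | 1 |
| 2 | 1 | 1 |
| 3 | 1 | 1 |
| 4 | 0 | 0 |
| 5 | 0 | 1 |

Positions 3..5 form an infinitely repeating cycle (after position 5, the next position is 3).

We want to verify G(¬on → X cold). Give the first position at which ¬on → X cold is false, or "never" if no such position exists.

¬on → X cold holds at every position 0..5, and those are all the positions the trace ever visits, so the invariant G(¬on → X cold) is never violated.

never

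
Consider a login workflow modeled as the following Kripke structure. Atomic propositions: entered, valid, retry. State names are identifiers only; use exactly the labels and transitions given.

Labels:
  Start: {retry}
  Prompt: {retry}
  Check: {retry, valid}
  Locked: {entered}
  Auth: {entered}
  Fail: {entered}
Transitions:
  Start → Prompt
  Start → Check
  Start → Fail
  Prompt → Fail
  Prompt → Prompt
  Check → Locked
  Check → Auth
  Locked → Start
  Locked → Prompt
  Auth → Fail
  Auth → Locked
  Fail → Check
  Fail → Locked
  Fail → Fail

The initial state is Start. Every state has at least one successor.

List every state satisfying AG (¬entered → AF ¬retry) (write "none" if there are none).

none

States satisfying ¬entered → AF ¬retry: {Check, Locked, Auth, Fail}.
States satisfying AG (¬entered → AF ¬retry): ∅.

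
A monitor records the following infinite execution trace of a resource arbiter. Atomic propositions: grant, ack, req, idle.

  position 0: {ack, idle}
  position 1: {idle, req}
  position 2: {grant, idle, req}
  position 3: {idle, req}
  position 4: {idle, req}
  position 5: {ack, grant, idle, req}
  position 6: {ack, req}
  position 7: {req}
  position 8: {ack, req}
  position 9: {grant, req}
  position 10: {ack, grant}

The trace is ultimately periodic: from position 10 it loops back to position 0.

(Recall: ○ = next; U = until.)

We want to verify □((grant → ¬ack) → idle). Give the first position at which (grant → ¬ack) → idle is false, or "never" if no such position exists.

Check (grant → ¬ack) → idle at each position in order: 0 ✓, 1 ✓, 2 ✓, 3 ✓, 4 ✓, 5 ✓.
At position 6 the labels are {ack, req}, so (grant → ¬ack) → idle is false there. This is the first violation.

6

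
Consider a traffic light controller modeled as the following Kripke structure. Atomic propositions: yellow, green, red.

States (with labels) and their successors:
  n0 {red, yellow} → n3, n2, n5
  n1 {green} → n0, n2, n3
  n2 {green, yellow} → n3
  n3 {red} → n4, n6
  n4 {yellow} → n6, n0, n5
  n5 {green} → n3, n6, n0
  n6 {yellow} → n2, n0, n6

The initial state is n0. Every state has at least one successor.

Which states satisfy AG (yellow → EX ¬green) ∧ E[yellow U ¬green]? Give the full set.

States satisfying yellow → EX ¬green: {n0, n1, n2, n3, n4, n5, n6}.
States satisfying AG (yellow → EX ¬green): {n0, n1, n2, n3, n4, n5, n6}.
States satisfying yellow: {n0, n2, n4, n6}.
States satisfying ¬green: {n0, n3, n4, n6}.
States satisfying E[yellow U ¬green]: {n0, n2, n3, n4, n6}.
States satisfying AG (yellow → EX ¬green) ∧ E[yellow U ¬green]: {n0, n2, n3, n4, n6}.

{n0, n2, n3, n4, n6}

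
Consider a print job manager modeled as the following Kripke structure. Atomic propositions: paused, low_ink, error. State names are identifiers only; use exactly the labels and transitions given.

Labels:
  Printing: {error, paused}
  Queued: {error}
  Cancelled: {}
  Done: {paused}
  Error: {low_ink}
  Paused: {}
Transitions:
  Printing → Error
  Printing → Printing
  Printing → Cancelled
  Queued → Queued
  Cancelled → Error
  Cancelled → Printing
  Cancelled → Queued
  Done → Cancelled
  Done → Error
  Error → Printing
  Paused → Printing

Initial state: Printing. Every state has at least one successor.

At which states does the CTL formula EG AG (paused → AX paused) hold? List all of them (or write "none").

{Queued}

States satisfying AG (paused → AX paused): {Queued}.
States satisfying EG AG (paused → AX paused): {Queued}.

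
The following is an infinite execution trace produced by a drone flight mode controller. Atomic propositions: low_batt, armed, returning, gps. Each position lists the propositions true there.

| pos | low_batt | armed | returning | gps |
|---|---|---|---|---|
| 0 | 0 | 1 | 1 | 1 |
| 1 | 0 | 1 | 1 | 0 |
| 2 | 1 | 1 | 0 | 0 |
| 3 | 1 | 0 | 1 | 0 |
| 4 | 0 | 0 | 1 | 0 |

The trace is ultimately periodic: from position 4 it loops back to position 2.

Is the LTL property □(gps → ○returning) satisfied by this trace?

Yes

gps → ○returning holds at every position 0..4, and those are all positions ever visited, so □(gps → ○returning) holds.
Positions where gps holds: 0.
Check ○returning at each: 0→ok.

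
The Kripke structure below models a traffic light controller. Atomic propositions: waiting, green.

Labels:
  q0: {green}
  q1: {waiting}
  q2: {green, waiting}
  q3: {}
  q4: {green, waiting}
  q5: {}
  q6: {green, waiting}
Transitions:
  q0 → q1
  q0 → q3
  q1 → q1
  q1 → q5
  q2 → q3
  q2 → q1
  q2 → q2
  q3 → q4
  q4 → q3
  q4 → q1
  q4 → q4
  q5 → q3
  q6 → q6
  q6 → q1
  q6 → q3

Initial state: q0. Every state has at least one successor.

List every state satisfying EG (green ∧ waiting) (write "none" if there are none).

{q2, q4, q6}

States satisfying green ∧ waiting: {q2, q4, q6}.
States satisfying EG (green ∧ waiting): {q2, q4, q6}.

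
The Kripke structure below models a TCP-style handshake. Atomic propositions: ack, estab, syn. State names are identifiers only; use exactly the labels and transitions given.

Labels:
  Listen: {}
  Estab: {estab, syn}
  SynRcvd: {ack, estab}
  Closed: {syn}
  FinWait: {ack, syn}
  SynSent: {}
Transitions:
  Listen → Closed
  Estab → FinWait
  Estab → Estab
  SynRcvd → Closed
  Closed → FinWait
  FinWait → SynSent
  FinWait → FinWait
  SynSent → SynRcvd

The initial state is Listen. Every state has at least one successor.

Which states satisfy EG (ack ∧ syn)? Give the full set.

States satisfying ack ∧ syn: {FinWait}.
States satisfying EG (ack ∧ syn): {FinWait}.

{FinWait}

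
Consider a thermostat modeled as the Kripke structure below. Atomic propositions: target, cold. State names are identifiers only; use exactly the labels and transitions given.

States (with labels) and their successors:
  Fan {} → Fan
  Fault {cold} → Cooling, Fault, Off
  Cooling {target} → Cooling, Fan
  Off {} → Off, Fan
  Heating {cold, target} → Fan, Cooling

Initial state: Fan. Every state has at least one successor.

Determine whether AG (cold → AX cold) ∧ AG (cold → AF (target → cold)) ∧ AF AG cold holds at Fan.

States satisfying cold → AX cold: {Fan, Cooling, Off}.
States satisfying AG (cold → AX cold): {Fan, Cooling, Off}.
States satisfying cold → AF (target → cold): {Fan, Fault, Cooling, Off, Heating}.
States satisfying AG (cold → AF (target → cold)): {Fan, Fault, Cooling, Off, Heating}.
States satisfying AG cold: ∅.
States satisfying AF AG cold: ∅.
States satisfying AG (cold → AF (target → cold)) ∧ AF AG cold: ∅.
States satisfying AG (cold → AX cold) ∧ AG (cold → AF (target → cold)) ∧ AF AG cold: ∅.
Fan ∉ Sat(AG (cold → AX cold) ∧ AG (cold → AF (target → cold)) ∧ AF AG cold).

Violated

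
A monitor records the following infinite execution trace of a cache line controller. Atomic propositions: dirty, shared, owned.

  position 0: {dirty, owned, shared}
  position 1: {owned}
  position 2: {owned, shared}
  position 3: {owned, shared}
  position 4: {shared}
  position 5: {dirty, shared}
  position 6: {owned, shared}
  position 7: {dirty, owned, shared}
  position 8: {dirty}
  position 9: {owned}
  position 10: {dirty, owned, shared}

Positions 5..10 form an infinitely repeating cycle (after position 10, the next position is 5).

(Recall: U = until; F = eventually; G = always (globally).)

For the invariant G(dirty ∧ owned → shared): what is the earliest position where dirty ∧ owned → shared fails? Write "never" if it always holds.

dirty ∧ owned → shared holds at every position 0..10, and those are all the positions the trace ever visits, so the invariant G(dirty ∧ owned → shared) is never violated.

never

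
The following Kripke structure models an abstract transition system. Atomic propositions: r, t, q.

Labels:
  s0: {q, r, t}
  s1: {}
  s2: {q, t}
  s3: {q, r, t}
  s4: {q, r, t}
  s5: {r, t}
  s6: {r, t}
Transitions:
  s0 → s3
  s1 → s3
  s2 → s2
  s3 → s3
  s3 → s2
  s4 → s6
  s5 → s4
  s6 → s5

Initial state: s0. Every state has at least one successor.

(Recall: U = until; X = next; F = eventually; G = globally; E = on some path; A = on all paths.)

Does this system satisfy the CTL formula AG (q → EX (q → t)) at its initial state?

Yes

States satisfying q → EX (q → t): {s0, s1, s2, s3, s4, s5, s6}.
States satisfying AG (q → EX (q → t)): {s0, s1, s2, s3, s4, s5, s6}.
Every state reachable from s0 satisfies q → EX (q → t).
s0 ∈ Sat(AG (q → EX (q → t))).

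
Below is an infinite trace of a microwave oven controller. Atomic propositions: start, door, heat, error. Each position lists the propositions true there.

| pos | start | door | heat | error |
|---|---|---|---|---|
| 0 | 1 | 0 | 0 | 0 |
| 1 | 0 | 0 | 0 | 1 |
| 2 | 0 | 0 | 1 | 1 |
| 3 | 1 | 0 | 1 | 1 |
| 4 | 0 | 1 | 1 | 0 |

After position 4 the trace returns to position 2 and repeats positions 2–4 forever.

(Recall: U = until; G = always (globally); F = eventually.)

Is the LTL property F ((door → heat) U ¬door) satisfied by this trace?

Yes

(door → heat) U ¬door holds at position 0, which is reachable from 0, so F ((door → heat) U ¬door) holds.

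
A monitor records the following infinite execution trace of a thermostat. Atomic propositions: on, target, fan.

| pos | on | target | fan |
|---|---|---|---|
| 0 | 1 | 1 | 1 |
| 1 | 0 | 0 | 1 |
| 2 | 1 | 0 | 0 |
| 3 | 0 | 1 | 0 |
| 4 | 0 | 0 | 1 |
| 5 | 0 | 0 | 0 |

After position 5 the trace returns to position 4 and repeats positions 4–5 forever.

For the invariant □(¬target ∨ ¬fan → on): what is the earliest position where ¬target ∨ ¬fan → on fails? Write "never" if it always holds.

1

Check ¬target ∨ ¬fan → on at each position in order: 0 ✓.
At position 1 the labels are {fan}, so ¬target ∨ ¬fan → on is false there. This is the first violation.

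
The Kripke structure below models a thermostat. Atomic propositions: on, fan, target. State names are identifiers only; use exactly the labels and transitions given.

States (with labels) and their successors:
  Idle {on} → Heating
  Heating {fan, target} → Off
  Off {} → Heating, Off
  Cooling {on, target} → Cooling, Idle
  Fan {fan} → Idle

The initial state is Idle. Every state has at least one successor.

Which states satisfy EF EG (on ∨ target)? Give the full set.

States satisfying EG (on ∨ target): {Cooling}.
States satisfying EF EG (on ∨ target): {Cooling}.

{Cooling}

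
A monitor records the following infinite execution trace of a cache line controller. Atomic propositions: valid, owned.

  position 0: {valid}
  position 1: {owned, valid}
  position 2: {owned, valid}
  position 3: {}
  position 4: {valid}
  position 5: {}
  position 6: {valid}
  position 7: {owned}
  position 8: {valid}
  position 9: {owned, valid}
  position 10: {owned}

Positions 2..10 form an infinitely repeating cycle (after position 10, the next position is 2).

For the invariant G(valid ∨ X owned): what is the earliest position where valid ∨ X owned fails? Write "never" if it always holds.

3

Check valid ∨ X owned at each position in order: 0 ✓, 1 ✓, 2 ✓.
At position 3 the labels are {} and the next position 4 has {valid}, so valid ∨ X owned is false there. This is the first violation.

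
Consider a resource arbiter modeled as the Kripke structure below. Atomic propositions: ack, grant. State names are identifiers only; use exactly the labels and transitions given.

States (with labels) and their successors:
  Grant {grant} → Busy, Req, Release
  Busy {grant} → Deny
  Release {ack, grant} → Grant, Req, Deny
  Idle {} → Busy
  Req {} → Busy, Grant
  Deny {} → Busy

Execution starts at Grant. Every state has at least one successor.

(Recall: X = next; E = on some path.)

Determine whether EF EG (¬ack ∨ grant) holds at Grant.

States satisfying EG (¬ack ∨ grant): {Grant, Busy, Release, Idle, Req, Deny}.
States satisfying EF EG (¬ack ∨ grant): {Grant, Busy, Release, Idle, Req, Deny}.
Some path from Grant reaches a state where EG (¬ack ∨ grant) holds.
Grant ∈ Sat(EF EG (¬ack ∨ grant)).

Yes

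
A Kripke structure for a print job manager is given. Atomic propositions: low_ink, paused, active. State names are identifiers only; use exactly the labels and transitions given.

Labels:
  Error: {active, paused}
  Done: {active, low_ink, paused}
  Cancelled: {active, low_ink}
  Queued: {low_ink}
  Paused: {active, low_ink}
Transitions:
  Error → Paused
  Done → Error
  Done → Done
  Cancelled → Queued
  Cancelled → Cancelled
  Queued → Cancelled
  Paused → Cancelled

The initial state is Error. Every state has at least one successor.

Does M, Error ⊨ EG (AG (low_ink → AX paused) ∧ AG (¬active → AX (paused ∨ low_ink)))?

States satisfying EG (AG (low_ink → AX paused) ∧ AG (¬active → AX (paused ∨ low_ink))): ∅.
No suitable path/successor from Error witnesses the formula.
Error ∉ Sat(EG (AG (low_ink → AX paused) ∧ AG (¬active → AX (paused ∨ low_ink)))).

Does not hold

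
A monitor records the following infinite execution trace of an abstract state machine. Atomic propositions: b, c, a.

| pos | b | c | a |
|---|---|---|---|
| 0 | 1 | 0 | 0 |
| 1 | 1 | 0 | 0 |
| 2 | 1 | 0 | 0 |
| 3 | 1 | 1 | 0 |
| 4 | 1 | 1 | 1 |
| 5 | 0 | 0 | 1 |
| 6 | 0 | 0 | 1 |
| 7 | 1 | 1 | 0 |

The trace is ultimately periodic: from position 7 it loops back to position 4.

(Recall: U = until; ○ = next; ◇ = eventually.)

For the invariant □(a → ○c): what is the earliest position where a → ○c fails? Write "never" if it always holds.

4

Check a → ○c at each position in order: 0 ✓, 1 ✓, 2 ✓, 3 ✓.
At position 4 the labels are {a, b, c} and the next position 5 has {a}, so a → ○c is false there. This is the first violation.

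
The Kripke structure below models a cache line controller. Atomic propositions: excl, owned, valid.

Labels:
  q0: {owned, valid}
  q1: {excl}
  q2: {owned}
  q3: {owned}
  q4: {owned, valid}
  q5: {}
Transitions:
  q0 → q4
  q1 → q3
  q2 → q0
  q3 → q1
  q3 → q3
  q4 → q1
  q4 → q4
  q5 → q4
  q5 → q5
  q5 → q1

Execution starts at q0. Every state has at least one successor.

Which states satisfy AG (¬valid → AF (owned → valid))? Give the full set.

none

States satisfying ¬valid → AF (owned → valid): {q0, q1, q2, q4, q5}.
States satisfying AG (¬valid → AF (owned → valid)): ∅.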